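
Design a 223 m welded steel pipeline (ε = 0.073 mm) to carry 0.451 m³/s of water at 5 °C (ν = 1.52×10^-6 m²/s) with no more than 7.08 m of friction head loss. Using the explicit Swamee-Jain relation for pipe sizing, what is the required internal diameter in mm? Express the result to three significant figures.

D ≈ 383 mm

Swamee-Jain (Type III): D = 0.66·[ε^1.25·(LQ²/(gh_f))^4.75 + ν·Q^9.4·(L/(gh_f))^5.2]^0.04
LQ²/(gh_f) = 0.6531; L/(gh_f) = 3.211
Term 1 = ε^1.25·(…)^4.75 = 8.92×10^-7; Term 2 = ν·Q^9.4·(…)^5.2 = 3.68×10^-7
D = 0.66·(8.92×10^-7 + 3.68×10^-7)^0.04 = 0.3833 m = 383 mm
Check: V = 3.91 m/s, Re = 9.86×10^5, f = 0.01468, h_f = 6.65 m ≈ 7.08 m ✓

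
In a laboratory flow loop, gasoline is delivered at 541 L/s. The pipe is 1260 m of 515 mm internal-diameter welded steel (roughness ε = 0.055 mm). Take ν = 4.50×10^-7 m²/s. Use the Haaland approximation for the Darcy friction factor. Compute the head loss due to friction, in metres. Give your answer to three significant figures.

V = 4Q/(πD²) = 4·0.541/(π·0.515²) = 2.597 m/s
Re = VD/ν = 2.597·0.515/4.50×10^-7 = 2.97×10^6 → turbulent
ε/D = 0.055/515 = 1.07×10^-4
Haaland: f = 0.01264
h_f = f(L/D)V²/(2g) = 0.01264·(1260/0.515)·2.597²/(2·9.81) = 10.63 m

h_f ≈ 10.6 m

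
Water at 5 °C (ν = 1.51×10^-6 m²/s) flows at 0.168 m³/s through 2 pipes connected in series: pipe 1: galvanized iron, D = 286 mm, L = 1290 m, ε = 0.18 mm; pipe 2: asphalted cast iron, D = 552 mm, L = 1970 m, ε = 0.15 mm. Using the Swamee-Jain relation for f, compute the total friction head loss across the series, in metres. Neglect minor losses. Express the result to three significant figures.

H ≈ 30.7 m

Pipe 1: V = 2.615 m/s, Re = 4.95×10^5, ε/D = 6.29×10^-4, f = 0.01855, h_1 = f(L/D)V²/2g = 29.16 m
Pipe 2: V = 0.7020 m/s, Re = 2.57×10^5, ε/D = 2.72×10^-4, f = 0.01713, h_2 = f(L/D)V²/2g = 1.535 m
Series → Q common, losses add: H = Σh = 30.69 m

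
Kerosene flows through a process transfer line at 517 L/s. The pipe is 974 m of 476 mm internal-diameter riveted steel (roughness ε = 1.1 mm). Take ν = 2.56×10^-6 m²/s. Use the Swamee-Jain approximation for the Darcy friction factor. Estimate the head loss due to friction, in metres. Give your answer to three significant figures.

V = 4Q/(πD²) = 4·0.517/(π·0.476²) = 2.905 m/s
Re = VD/ν = 2.905·0.476/2.56×10^-6 = 5.40×10^5 → turbulent
ε/D = 1.1/476 = 0.00231
Swamee-Jain: f = 0.02476
h_f = f(L/D)V²/(2g) = 0.02476·(974/0.476)·2.905²/(2·9.81) = 21.80 m

h_f ≈ 21.8 m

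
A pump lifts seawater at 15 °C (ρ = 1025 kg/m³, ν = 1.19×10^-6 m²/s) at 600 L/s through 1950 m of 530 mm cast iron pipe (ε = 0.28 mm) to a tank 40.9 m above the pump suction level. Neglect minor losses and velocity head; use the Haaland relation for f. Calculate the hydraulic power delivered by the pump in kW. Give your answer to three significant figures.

P_hyd ≈ 391 kW

V = 4Q/(πD²) = 2.720 m/s; Re = 1.21×10^6; ε/D = 5.28×10^-4; f = 0.01729
h_f = f(L/D)V²/2g = 23.99 m
Total head H = z + h_f = 40.9 + 23.99 = 64.89 m
P_hyd = ρgQH = 1025·9.81·0.600·64.89 = 391.5 kW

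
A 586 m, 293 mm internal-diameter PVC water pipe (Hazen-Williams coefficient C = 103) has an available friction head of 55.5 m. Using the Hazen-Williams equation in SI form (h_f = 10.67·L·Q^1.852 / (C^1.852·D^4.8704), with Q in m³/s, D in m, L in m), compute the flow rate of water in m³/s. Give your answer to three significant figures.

Rearranging: Q = [h_f·C^1.852·D^4.8704 / (10.67·L)]^(1/1.852)
Q = [55.5·103^1.852·0.293^4.8704 / (10.67·586)]^0.540 = 0.3184 m³/s

Q ≈ 0.318 m³/s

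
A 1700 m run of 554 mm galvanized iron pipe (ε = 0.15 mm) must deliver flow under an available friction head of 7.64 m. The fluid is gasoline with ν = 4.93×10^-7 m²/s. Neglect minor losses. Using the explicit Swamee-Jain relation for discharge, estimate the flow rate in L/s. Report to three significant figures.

Q ≈ 435 L/s

Swamee-Jain (Type II): Q = -0.965·√(gD⁵h_f/L)·ln[ε/(3.7D) + √(3.17ν²L/(gD³h_f))]
√(gD⁵h_f/L) = √(9.81·0.554⁵·7.64/1700) = 0.04797
ε/(3.7D) = 7.32×10^-5; √(3.17ν²L/(gD³h_f)) = 1.01×10^-5
Q = -0.965·0.04797·ln(8.332×10^-5) = 0.4348 m³/s
Check: V = 1.80 m/s, Re = 2.03×10^6, f = 0.01510, h_f = 7.68 m ≈ 7.64 m ✓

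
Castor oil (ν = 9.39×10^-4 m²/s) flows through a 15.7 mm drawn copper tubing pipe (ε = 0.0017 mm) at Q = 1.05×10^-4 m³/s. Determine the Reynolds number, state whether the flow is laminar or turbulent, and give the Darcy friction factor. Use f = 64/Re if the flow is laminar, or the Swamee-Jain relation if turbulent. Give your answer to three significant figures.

Re ≈ 9.07; laminar; f = 64/Re ≈ 7.06

V = 4Q/(πD²) = 0.5424 m/s
Re = VD/ν = 0.5424·0.0157/9.39×10^-4 = 9.07
Re < 2300 → laminar → f = 64/Re = 7.057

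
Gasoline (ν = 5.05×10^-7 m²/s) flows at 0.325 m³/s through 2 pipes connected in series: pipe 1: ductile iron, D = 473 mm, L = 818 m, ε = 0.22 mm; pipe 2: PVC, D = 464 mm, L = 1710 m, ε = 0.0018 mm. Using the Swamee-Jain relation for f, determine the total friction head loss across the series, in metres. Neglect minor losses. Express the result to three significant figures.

H ≈ 12.5 m

Pipe 1: V = 1.850 m/s, Re = 1.73×10^6, ε/D = 4.65×10^-4, f = 0.01682, h_1 = f(L/D)V²/2g = 5.073 m
Pipe 2: V = 1.922 m/s, Re = 1.77×10^6, ε/D = 3.88×10^-6, f = 0.01071, h_2 = f(L/D)V²/2g = 7.432 m
Series → Q common, losses add: H = Σh = 12.50 m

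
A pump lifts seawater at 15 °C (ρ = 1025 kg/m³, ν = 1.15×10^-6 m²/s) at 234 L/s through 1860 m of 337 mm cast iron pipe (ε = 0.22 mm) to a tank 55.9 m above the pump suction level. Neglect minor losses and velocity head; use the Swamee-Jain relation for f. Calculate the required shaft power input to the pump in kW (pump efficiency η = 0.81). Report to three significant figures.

V = 4Q/(πD²) = 2.623 m/s; Re = 7.69×10^5; ε/D = 6.53×10^-4; f = 0.01839
h_f = f(L/D)V²/2g = 35.60 m
Total head H = z + h_f = 55.9 + 35.60 = 91.50 m
P_hyd = ρgQH = 1025·9.81·0.234·91.50 = 215.3 kW
P_shaft = P_hyd/η = 215.3/0.81 = 265.8 kW

P_shaft ≈ 266 kW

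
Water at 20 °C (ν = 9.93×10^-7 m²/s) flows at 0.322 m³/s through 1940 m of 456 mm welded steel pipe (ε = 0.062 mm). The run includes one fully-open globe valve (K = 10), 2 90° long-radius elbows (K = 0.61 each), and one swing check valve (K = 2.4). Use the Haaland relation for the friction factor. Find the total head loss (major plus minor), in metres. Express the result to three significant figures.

V = 4Q/(πD²) = 1.972 m/s; V²/2g = 0.1981 m
Re = 9.05×10^5, ε/D = 1.36×10^-4 → f = 0.01392 (Haaland)
Major: h_f = f(L/D)·V²/2g = 0.01392·4254·0.1981 = 11.74 m
Minor: ΣK = 13.6; h_m = ΣK·V²/2g = 2.699 m
Total H_L = 11.74 + 2.699 = 14.43 m

H_L ≈ 14.4 m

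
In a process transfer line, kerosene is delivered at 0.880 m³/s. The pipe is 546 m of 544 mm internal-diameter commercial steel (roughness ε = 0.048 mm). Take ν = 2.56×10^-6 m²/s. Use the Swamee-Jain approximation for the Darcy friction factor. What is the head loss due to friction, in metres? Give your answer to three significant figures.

h_f ≈ 9.98 m

V = 4Q/(πD²) = 4·0.880/(π·0.544²) = 3.786 m/s
Re = VD/ν = 3.786·0.544/2.56×10^-6 = 8.05×10^5 → turbulent
ε/D = 0.048/544 = 8.82×10^-5
Swamee-Jain: f = 0.01360
h_f = f(L/D)V²/(2g) = 0.01360·(546/0.544)·3.786²/(2·9.81) = 9.975 m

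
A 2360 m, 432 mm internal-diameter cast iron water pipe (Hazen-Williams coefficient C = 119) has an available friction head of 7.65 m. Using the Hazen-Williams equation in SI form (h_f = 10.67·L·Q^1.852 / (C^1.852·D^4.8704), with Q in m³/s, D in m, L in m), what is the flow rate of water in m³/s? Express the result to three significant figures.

Rearranging: Q = [h_f·C^1.852·D^4.8704 / (10.67·L)]^(1/1.852)
Q = [7.65·119^1.852·0.432^4.8704 / (10.67·2360)]^0.540 = 0.1651 m³/s

Q ≈ 0.165 m³/s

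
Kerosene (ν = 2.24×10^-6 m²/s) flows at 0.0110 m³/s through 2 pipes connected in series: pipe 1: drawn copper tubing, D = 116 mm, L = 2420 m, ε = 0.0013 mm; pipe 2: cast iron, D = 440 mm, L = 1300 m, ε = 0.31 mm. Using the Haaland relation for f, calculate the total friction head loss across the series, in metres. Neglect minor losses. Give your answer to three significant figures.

Pipe 1: V = 1.041 m/s, Re = 5.39×10^4, ε/D = 1.12×10^-5, f = 0.02039, h_1 = f(L/D)V²/2g = 23.49 m
Pipe 2: V = 0.07234 m/s, Re = 1.42×10^4, ε/D = 7.05×10^-4, f = 0.02918, h_2 = f(L/D)V²/2g = 0.02300 m
Series → Q common, losses add: H = Σh = 23.52 m

H ≈ 23.5 m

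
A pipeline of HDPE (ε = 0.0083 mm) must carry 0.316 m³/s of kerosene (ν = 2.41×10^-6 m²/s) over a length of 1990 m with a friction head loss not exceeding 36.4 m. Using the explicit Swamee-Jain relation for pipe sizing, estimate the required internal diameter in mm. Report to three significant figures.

Swamee-Jain (Type III): D = 0.66·[ε^1.25·(LQ²/(gh_f))^4.75 + ν·Q^9.4·(L/(gh_f))^5.2]^0.04
LQ²/(gh_f) = 0.5565; L/(gh_f) = 5.573
Term 1 = ε^1.25·(…)^4.75 = 2.75×10^-8; Term 2 = ν·Q^9.4·(…)^5.2 = 3.62×10^-7
D = 0.66·(2.75×10^-8 + 3.62×10^-7)^0.04 = 0.3657 m = 366 mm
Check: V = 3.01 m/s, Re = 4.56×10^5, f = 0.01364, h_f = 34.2 m ≈ 36.4 m ✓

D ≈ 366 mm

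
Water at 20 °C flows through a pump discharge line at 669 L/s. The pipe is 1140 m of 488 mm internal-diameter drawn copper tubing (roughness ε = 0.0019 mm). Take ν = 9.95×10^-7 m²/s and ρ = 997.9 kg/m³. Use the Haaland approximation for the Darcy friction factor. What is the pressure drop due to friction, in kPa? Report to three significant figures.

V = 4Q/(πD²) = 4·0.669/(π·0.488²) = 3.577 m/s
Re = VD/ν = 3.577·0.488/9.95×10^-7 = 1.75×10^6 → turbulent
ε/D = 0.0019/488 = 3.89×10^-6
Haaland: f = 0.01066
h_f = f(L/D)V²/(2g) = 0.01066·(1140/0.488)·3.577²/(2·9.81) = 16.24 m
Δp = ρg·h_f = 997.9·9.81·16.24 = 159.0 kPa

Δp ≈ 159 kPa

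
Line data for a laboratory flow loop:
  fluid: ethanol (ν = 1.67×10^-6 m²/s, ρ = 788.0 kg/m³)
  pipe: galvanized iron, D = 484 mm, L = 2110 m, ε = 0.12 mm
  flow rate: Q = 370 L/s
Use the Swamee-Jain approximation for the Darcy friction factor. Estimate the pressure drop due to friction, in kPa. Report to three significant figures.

Δp ≈ 110 kPa

V = 4Q/(πD²) = 4·0.370/(π·0.484²) = 2.011 m/s
Re = VD/ν = 2.011·0.484/1.67×10^-6 = 5.83×10^5 → turbulent
ε/D = 0.12/484 = 2.48×10^-4
Swamee-Jain: f = 0.01576
h_f = f(L/D)V²/(2g) = 0.01576·(2110/0.484)·2.011²/(2·9.81) = 14.17 m
Δp = ρg·h_f = 788.0·9.81·14.17 = 109.5 kPa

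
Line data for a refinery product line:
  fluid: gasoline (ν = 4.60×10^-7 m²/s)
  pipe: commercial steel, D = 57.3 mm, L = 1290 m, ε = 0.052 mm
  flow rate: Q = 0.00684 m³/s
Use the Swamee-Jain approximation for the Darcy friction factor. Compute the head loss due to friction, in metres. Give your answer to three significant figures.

h_f ≈ 164 m

V = 4Q/(πD²) = 4·0.00684/(π·0.0573²) = 2.653 m/s
Re = VD/ν = 2.653·0.0573/4.60×10^-7 = 3.30×10^5 → turbulent
ε/D = 0.052/57.3 = 9.08×10^-4
Swamee-Jain: f = 0.02026
h_f = f(L/D)V²/(2g) = 0.02026·(1290/0.0573)·2.653²/(2·9.81) = 163.6 m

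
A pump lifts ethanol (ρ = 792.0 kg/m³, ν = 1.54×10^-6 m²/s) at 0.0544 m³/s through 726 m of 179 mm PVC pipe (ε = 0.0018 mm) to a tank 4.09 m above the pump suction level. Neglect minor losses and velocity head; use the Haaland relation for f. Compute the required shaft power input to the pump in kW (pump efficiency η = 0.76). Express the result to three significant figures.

V = 4Q/(πD²) = 2.162 m/s; Re = 2.51×10^5; ε/D = 1.01×10^-5; f = 0.01490
h_f = f(L/D)V²/2g = 14.40 m
Total head H = z + h_f = 4.09 + 14.40 = 18.49 m
P_hyd = ρgQH = 792.0·9.81·0.0544·18.49 = 7.813 kW
P_shaft = P_hyd/η = 7.813/0.76 = 10.28 kW

P_shaft ≈ 10.3 kW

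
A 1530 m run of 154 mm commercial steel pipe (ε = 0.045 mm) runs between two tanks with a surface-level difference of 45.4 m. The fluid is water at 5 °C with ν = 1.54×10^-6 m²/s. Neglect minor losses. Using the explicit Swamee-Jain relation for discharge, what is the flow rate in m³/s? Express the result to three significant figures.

Q ≈ 0.0423 m³/s

Swamee-Jain (Type II): Q = -0.965·√(gD⁵h_f/L)·ln[ε/(3.7D) + √(3.17ν²L/(gD³h_f))]
√(gD⁵h_f/L) = √(9.81·0.154⁵·45.4/1530) = 0.005021
ε/(3.7D) = 7.90×10^-5; √(3.17ν²L/(gD³h_f)) = 8.41×10^-5
Q = -0.965·0.005021·ln(1.631×10^-4) = 0.04226 m³/s
Check: V = 2.27 m/s, Re = 2.27×10^5, f = 0.01749, h_f = 45.6 m ≈ 45.4 m ✓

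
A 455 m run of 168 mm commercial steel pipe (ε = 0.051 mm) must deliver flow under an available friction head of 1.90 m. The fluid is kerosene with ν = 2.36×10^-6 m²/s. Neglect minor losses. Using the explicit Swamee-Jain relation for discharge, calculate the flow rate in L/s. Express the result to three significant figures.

Swamee-Jain (Type II): Q = -0.965·√(gD⁵h_f/L)·ln[ε/(3.7D) + √(3.17ν²L/(gD³h_f))]
√(gD⁵h_f/L) = √(9.81·0.168⁵·1.90/455) = 0.002341
ε/(3.7D) = 8.20×10^-5; √(3.17ν²L/(gD³h_f)) = 3.01×10^-4
Q = -0.965·0.002341·ln(3.835×10^-4) = 0.01777 m³/s
Check: V = 0.802 m/s, Re = 5.71×10^4, f = 0.02141, h_f = 1.90 m ≈ 1.90 m ✓

Q ≈ 17.8 L/s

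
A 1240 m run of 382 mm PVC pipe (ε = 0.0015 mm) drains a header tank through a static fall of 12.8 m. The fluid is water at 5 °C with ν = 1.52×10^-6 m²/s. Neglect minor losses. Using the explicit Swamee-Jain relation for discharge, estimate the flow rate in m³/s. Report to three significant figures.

Swamee-Jain (Type II): Q = -0.965·√(gD⁵h_f/L)·ln[ε/(3.7D) + √(3.17ν²L/(gD³h_f))]
√(gD⁵h_f/L) = √(9.81·0.382⁵·12.8/1240) = 0.02870
ε/(3.7D) = 1.06×10^-6; √(3.17ν²L/(gD³h_f)) = 3.60×10^-5
Q = -0.965·0.02870·ln(3.708×10^-5) = 0.2826 m³/s
Check: V = 2.47 m/s, Re = 6.20×10^5, f = 0.01268, h_f = 12.7 m ≈ 12.8 m ✓

Q ≈ 0.283 m³/s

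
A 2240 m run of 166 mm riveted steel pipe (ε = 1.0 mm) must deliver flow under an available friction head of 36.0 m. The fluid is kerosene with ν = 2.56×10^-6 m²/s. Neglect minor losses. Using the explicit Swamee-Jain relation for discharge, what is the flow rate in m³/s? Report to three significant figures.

Q ≈ 0.0272 m³/s

Swamee-Jain (Type II): Q = -0.965·√(gD⁵h_f/L)·ln[ε/(3.7D) + √(3.17ν²L/(gD³h_f))]
√(gD⁵h_f/L) = √(9.81·0.166⁵·36.0/2240) = 0.004458
ε/(3.7D) = 0.00163; √(3.17ν²L/(gD³h_f)) = 1.70×10^-4
Q = -0.965·0.004458·ln(0.001798) = 0.02719 m³/s
Check: V = 1.26 m/s, Re = 8.15×10^4, f = 0.03345, h_f = 36.3 m ≈ 36.0 m ✓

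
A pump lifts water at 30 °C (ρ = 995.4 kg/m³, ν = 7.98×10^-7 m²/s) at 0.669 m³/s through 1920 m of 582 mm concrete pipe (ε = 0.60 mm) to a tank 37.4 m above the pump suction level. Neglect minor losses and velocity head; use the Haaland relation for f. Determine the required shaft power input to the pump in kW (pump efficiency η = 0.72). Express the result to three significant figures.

V = 4Q/(πD²) = 2.515 m/s; Re = 1.83×10^6; ε/D = 0.00103; f = 0.01996
h_f = f(L/D)V²/2g = 21.23 m
Total head H = z + h_f = 37.4 + 21.23 = 58.63 m
P_hyd = ρgQH = 995.4·9.81·0.669·58.63 = 383.0 kW
P_shaft = P_hyd/η = 383.0/0.72 = 532.0 kW

P_shaft ≈ 532 kW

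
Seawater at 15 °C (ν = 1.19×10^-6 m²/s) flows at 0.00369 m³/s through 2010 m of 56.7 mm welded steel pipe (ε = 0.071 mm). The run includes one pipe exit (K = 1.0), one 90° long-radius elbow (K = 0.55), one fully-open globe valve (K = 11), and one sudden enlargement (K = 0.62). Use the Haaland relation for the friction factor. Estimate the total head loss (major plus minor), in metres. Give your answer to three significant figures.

H_L ≈ 92.3 m

V = 4Q/(πD²) = 1.461 m/s; V²/2g = 0.1089 m
Re = 6.96×10^4, ε/D = 0.00125 → f = 0.02355 (Haaland)
Major: h_f = f(L/D)·V²/2g = 0.02355·35450·0.1089 = 90.86 m
Minor: ΣK = 13.2; h_m = ΣK·V²/2g = 1.434 m
Total H_L = 90.86 + 1.434 = 92.29 m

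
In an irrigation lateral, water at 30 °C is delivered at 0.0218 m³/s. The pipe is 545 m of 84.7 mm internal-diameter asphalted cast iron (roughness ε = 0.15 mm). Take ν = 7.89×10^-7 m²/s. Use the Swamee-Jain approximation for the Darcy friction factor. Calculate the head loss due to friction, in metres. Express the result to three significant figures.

h_f ≈ 114 m

V = 4Q/(πD²) = 4·0.0218/(π·0.0847²) = 3.869 m/s
Re = VD/ν = 3.869·0.0847/7.89×10^-7 = 4.15×10^5 → turbulent
ε/D = 0.15/84.7 = 0.00177
Swamee-Jain: f = 0.02329
h_f = f(L/D)V²/(2g) = 0.02329·(545/0.0847)·3.869²/(2·9.81) = 114.3 m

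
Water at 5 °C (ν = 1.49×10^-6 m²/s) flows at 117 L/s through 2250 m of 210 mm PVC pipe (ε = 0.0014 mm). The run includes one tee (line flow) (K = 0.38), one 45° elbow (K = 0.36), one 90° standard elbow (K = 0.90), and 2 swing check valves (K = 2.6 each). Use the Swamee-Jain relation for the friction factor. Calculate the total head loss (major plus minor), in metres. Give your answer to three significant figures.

V = 4Q/(πD²) = 3.378 m/s; V²/2g = 0.5816 m
Re = 4.76×10^5, ε/D = 6.67×10^-6 → f = 0.01331 (Swamee-Jain)
Major: h_f = f(L/D)·V²/2g = 0.01331·10714·0.5816 = 82.94 m
Minor: ΣK = 6.84; h_m = ΣK·V²/2g = 3.978 m
Total H_L = 82.94 + 3.978 = 86.92 m

H_L ≈ 86.9 m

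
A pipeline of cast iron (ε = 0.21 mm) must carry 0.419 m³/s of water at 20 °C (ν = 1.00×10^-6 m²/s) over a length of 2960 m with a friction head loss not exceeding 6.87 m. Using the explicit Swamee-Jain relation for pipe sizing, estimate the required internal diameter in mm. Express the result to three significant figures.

D ≈ 643 mm

Swamee-Jain (Type III): D = 0.66·[ε^1.25·(LQ²/(gh_f))^4.75 + ν·Q^9.4·(L/(gh_f))^5.2]^0.04
LQ²/(gh_f) = 7.711; L/(gh_f) = 43.92
Term 1 = ε^1.25·(…)^4.75 = 0.413; Term 2 = ν·Q^9.4·(…)^5.2 = 0.0979
D = 0.66·(0.413 + 0.0979)^0.04 = 0.6425 m = 643 mm
Check: V = 1.29 m/s, Re = 8.30×10^5, f = 0.01612, h_f = 6.32 m ≈ 6.87 m ✓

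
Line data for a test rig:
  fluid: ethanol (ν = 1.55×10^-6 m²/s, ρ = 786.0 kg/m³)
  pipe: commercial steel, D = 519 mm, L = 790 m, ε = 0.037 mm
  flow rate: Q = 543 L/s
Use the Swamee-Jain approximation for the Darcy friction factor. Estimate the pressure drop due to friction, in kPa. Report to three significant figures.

Δp ≈ 52.2 kPa

V = 4Q/(πD²) = 4·0.543/(π·0.519²) = 2.567 m/s
Re = VD/ν = 2.567·0.519/1.55×10^-6 = 8.59×10^5 → turbulent
ε/D = 0.037/519 = 7.13×10^-5
Swamee-Jain: f = 0.01326
h_f = f(L/D)V²/(2g) = 0.01326·(790/0.519)·2.567²/(2·9.81) = 6.776 m
Δp = ρg·h_f = 786.0·9.81·6.776 = 52.25 kPa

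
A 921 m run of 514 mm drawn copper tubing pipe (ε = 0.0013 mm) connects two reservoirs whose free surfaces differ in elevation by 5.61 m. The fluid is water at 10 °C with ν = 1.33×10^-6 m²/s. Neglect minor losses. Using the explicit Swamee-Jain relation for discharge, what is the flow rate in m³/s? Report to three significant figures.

Q ≈ 0.470 m³/s

Swamee-Jain (Type II): Q = -0.965·√(gD⁵h_f/L)·ln[ε/(3.7D) + √(3.17ν²L/(gD³h_f))]
√(gD⁵h_f/L) = √(9.81·0.514⁵·5.61/921) = 0.04630
ε/(3.7D) = 6.84×10^-7; √(3.17ν²L/(gD³h_f)) = 2.63×10^-5
Q = -0.965·0.04630·ln(2.697×10^-5) = 0.4701 m³/s
Check: V = 2.27 m/s, Re = 8.76×10^5, f = 0.01193, h_f = 5.59 m ≈ 5.61 m ✓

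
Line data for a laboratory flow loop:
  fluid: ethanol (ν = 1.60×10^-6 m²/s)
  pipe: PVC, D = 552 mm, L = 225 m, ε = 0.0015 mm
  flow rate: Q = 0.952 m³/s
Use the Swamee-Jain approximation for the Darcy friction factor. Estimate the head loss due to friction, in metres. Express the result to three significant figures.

V = 4Q/(πD²) = 4·0.952/(π·0.552²) = 3.978 m/s
Re = VD/ν = 3.978·0.552/1.60×10^-6 = 1.37×10^6 → turbulent
ε/D = 0.0015/552 = 2.72×10^-6
Swamee-Jain: f = 0.01110
h_f = f(L/D)V²/(2g) = 0.01110·(225/0.552)·3.978²/(2·9.81) = 3.648 m

h_f ≈ 3.65 m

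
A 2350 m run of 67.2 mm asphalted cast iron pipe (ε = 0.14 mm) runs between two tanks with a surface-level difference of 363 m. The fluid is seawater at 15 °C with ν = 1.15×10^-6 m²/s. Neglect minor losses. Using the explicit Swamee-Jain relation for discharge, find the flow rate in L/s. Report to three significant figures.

Q ≈ 10.2 L/s

Swamee-Jain (Type II): Q = -0.965·√(gD⁵h_f/L)·ln[ε/(3.7D) + √(3.17ν²L/(gD³h_f))]
√(gD⁵h_f/L) = √(9.81·0.0672⁵·363/2350) = 0.001441
ε/(3.7D) = 5.63×10^-4; √(3.17ν²L/(gD³h_f)) = 9.55×10^-5
Q = -0.965·0.001441·ln(6.585×10^-4) = 0.01019 m³/s
Check: V = 2.87 m/s, Re = 1.68×10^5, f = 0.02489, h_f = 366 m ≈ 363 m ✓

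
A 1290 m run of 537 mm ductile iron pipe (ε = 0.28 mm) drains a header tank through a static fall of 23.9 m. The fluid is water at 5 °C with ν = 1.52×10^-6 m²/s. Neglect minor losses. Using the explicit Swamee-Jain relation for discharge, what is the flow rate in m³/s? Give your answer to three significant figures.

Swamee-Jain (Type II): Q = -0.965·√(gD⁵h_f/L)·ln[ε/(3.7D) + √(3.17ν²L/(gD³h_f))]
√(gD⁵h_f/L) = √(9.81·0.537⁵·23.9/1290) = 0.09009
ε/(3.7D) = 1.41×10^-4; √(3.17ν²L/(gD³h_f)) = 1.61×10^-5
Q = -0.965·0.09009·ln(1.571×10^-4) = 0.7615 m³/s
Check: V = 3.36 m/s, Re = 1.19×10^6, f = 0.01736, h_f = 24.0 m ≈ 23.9 m ✓

Q ≈ 0.761 m³/s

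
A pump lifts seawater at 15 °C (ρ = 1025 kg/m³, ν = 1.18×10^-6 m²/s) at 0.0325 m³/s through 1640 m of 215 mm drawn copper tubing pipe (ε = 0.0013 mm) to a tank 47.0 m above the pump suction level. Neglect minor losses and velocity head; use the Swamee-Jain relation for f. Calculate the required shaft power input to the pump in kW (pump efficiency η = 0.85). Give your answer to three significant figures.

V = 4Q/(πD²) = 0.8952 m/s; Re = 1.63×10^5; ε/D = 6.05×10^-6; f = 0.01622
h_f = f(L/D)V²/2g = 5.053 m
Total head H = z + h_f = 47.0 + 5.053 = 52.05 m
P_hyd = ρgQH = 1025·9.81·0.0325·52.05 = 17.01 kW
P_shaft = P_hyd/η = 17.01/0.85 = 20.01 kW

P_shaft ≈ 20.0 kW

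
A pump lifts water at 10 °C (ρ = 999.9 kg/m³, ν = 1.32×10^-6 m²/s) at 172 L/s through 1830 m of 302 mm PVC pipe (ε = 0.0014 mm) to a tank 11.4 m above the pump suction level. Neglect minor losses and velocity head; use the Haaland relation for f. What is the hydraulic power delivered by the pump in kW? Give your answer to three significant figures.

P_hyd ≈ 58.0 kW

V = 4Q/(πD²) = 2.401 m/s; Re = 5.49×10^5; ε/D = 4.64×10^-6; f = 0.01290
h_f = f(L/D)V²/2g = 22.97 m
Total head H = z + h_f = 11.4 + 22.97 = 34.37 m
P_hyd = ρgQH = 999.9·9.81·0.172·34.37 = 57.99 kW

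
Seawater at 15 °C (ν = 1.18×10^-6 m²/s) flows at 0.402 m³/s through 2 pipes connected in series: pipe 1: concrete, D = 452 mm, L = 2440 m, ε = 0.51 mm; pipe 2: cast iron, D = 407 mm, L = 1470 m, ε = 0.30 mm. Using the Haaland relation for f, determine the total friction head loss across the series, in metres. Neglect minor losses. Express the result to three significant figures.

H ≈ 68.1 m

Pipe 1: V = 2.505 m/s, Re = 9.60×10^5, ε/D = 0.00113, f = 0.02052, h_1 = f(L/D)V²/2g = 35.44 m
Pipe 2: V = 3.090 m/s, Re = 1.07×10^6, ε/D = 7.37×10^-4, f = 0.01860, h_2 = f(L/D)V²/2g = 32.70 m
Series → Q common, losses add: H = Σh = 68.13 m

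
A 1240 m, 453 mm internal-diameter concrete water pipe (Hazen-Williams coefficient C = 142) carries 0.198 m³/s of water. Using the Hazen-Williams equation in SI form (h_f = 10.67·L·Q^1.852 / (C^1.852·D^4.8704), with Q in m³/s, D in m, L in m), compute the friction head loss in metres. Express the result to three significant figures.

h_f = 10.67·1240·0.198^1.852 / (142^1.852·0.453^4.8704) = 3.220 m

h_f ≈ 3.22 m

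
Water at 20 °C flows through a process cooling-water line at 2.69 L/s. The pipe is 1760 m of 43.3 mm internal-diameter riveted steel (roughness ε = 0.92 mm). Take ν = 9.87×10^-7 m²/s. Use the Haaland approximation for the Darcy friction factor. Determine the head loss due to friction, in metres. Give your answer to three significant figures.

h_f ≈ 348 m

V = 4Q/(πD²) = 4·0.00269/(π·0.0433²) = 1.827 m/s
Re = VD/ν = 1.827·0.0433/9.87×10^-7 = 8.01×10^4 → turbulent
ε/D = 0.92/43.3 = 0.0212
Haaland: f = 0.05034
h_f = f(L/D)V²/(2g) = 0.05034·(1760/0.0433)·1.827²/(2·9.81) = 348.0 m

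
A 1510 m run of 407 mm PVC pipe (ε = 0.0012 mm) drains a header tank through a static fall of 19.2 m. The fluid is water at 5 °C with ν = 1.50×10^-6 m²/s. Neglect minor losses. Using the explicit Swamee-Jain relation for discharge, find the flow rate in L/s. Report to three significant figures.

Q ≈ 375 L/s

Swamee-Jain (Type II): Q = -0.965·√(gD⁵h_f/L)·ln[ε/(3.7D) + √(3.17ν²L/(gD³h_f))]
√(gD⁵h_f/L) = √(9.81·0.407⁵·19.2/1510) = 0.03732
ε/(3.7D) = 7.97×10^-7; √(3.17ν²L/(gD³h_f)) = 2.91×10^-5
Q = -0.965·0.03732·ln(2.992×10^-5) = 0.3752 m³/s
Check: V = 2.88 m/s, Re = 7.82×10^5, f = 0.01217, h_f = 19.1 m ≈ 19.2 m ✓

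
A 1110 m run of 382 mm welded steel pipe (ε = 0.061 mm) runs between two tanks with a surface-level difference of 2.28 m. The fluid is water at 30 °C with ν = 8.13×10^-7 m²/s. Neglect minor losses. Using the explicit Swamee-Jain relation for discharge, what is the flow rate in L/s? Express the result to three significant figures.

Q ≈ 116 L/s

Swamee-Jain (Type II): Q = -0.965·√(gD⁵h_f/L)·ln[ε/(3.7D) + √(3.17ν²L/(gD³h_f))]
√(gD⁵h_f/L) = √(9.81·0.382⁵·2.28/1110) = 0.01280
ε/(3.7D) = 4.32×10^-5; √(3.17ν²L/(gD³h_f)) = 4.32×10^-5
Q = -0.965·0.01280·ln(8.635×10^-5) = 0.1156 m³/s
Check: V = 1.01 m/s, Re = 4.74×10^5, f = 0.01520, h_f = 2.29 m ≈ 2.28 m ✓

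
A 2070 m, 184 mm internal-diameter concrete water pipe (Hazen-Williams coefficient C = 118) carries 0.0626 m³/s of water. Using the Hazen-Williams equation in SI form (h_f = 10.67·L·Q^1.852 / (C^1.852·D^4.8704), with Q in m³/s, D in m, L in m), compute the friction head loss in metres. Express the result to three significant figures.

h_f = 10.67·2070·0.0626^1.852 / (118^1.852·0.184^4.8704) = 72.26 m

h_f ≈ 72.3 m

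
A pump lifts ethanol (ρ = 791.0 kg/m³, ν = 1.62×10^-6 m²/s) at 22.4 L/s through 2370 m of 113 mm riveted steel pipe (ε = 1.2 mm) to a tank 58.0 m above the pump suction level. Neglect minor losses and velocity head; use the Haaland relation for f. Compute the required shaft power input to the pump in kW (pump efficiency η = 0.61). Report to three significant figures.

P_shaft ≈ 76.0 kW

V = 4Q/(πD²) = 2.234 m/s; Re = 1.56×10^5; ε/D = 0.0106; f = 0.03911
h_f = f(L/D)V²/2g = 208.6 m
Total head H = z + h_f = 58.0 + 208.6 = 266.6 m
P_hyd = ρgQH = 791.0·9.81·0.0224·266.6 = 46.34 kW
P_shaft = P_hyd/η = 46.34/0.61 = 75.96 kW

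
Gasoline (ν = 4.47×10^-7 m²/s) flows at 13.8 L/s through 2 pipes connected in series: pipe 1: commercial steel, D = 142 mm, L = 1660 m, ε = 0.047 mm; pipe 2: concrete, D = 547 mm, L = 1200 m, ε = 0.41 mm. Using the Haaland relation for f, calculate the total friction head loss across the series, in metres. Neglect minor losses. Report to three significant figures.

H ≈ 7.76 m

Pipe 1: V = 0.8714 m/s, Re = 2.77×10^5, ε/D = 3.31×10^-4, f = 0.01714, h_1 = f(L/D)V²/2g = 7.752 m
Pipe 2: V = 0.05872 m/s, Re = 7.19×10^4, ε/D = 7.50×10^-4, f = 0.02188, h_2 = f(L/D)V²/2g = 0.008437 m
Series → Q common, losses add: H = Σh = 7.761 m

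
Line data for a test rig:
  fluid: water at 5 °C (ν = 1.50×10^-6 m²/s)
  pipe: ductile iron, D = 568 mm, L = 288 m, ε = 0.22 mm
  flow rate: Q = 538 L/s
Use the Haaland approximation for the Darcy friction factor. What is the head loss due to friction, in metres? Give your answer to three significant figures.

V = 4Q/(πD²) = 4·0.538/(π·0.568²) = 2.123 m/s
Re = VD/ν = 2.123·0.568/1.50×10^-6 = 8.04×10^5 → turbulent
ε/D = 0.22/568 = 3.87×10^-4
Haaland: f = 0.01646
h_f = f(L/D)V²/(2g) = 0.01646·(288/0.568)·2.123²/(2·9.81) = 1.918 m

h_f ≈ 1.92 m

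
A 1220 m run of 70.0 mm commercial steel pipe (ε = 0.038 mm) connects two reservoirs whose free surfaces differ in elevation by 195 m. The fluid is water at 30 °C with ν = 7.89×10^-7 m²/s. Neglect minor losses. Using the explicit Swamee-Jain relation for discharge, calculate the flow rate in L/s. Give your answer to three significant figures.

Swamee-Jain (Type II): Q = -0.965·√(gD⁵h_f/L)·ln[ε/(3.7D) + √(3.17ν²L/(gD³h_f))]
√(gD⁵h_f/L) = √(9.81·0.0700⁵·195/1220) = 0.001623
ε/(3.7D) = 1.47×10^-4; √(3.17ν²L/(gD³h_f)) = 6.06×10^-5
Q = -0.965·0.001623·ln(2.073×10^-4) = 0.01329 m³/s
Check: V = 3.45 m/s, Re = 3.06×10^5, f = 0.01854, h_f = 196 m ≈ 195 m ✓

Q ≈ 13.3 L/s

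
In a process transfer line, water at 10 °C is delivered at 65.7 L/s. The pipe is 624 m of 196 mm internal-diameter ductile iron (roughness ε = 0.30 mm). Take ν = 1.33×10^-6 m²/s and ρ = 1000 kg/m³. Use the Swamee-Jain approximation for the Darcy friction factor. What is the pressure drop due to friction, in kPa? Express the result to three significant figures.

Δp ≈ 171 kPa

V = 4Q/(πD²) = 4·0.0657/(π·0.196²) = 2.178 m/s
Re = VD/ν = 2.178·0.196/1.33×10^-6 = 3.21×10^5 → turbulent
ε/D = 0.30/196 = 0.00153
Swamee-Jain: f = 0.02266
h_f = f(L/D)V²/(2g) = 0.02266·(624/0.196)·2.178²/(2·9.81) = 17.44 m
Δp = ρg·h_f = 1000·9.81·17.44 = 171.1 kPa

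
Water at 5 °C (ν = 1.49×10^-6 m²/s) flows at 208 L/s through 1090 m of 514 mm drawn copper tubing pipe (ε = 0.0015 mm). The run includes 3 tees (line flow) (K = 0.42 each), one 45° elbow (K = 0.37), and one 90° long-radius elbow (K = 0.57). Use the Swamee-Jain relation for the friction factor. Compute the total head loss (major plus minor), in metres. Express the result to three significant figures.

H_L ≈ 1.64 m

V = 4Q/(πD²) = 1.002 m/s; V²/2g = 0.05121 m
Re = 3.46×10^5, ε/D = 2.92×10^-6 → f = 0.01404 (Swamee-Jain)
Major: h_f = f(L/D)·V²/2g = 0.01404·2121·0.05121 = 1.524 m
Minor: ΣK = 2.20; h_m = ΣK·V²/2g = 0.1127 m
Total H_L = 1.524 + 0.1127 = 1.637 m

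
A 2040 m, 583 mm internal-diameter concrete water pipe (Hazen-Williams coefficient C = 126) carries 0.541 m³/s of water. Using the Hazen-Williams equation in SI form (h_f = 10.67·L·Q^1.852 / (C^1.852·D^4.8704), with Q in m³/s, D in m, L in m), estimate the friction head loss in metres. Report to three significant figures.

h_f = 10.67·2040·0.541^1.852 / (126^1.852·0.583^4.8704) = 12.45 m

h_f ≈ 12.4 m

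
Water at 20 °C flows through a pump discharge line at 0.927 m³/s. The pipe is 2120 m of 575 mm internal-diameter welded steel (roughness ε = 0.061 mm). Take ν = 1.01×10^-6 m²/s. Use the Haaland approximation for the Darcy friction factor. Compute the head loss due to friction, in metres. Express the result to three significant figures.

h_f ≈ 30.7 m

V = 4Q/(πD²) = 4·0.927/(π·0.575²) = 3.570 m/s
Re = VD/ν = 3.570·0.575/1.01×10^-6 = 2.03×10^6 → turbulent
ε/D = 0.061/575 = 1.06×10^-4
Haaland: f = 0.01283
h_f = f(L/D)V²/(2g) = 0.01283·(2120/0.575)·3.570²/(2·9.81) = 30.73 m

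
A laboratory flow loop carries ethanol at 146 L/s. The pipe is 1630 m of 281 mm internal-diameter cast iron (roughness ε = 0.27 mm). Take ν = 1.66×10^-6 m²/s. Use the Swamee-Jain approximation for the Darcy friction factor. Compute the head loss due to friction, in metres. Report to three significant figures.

h_f ≈ 33.3 m

V = 4Q/(πD²) = 4·0.146/(π·0.281²) = 2.354 m/s
Re = VD/ν = 2.354·0.281/1.66×10^-6 = 3.99×10^5 → turbulent
ε/D = 0.27/281 = 9.61×10^-4
Swamee-Jain: f = 0.02034
h_f = f(L/D)V²/(2g) = 0.02034·(1630/0.281)·2.354²/(2·9.81) = 33.33 m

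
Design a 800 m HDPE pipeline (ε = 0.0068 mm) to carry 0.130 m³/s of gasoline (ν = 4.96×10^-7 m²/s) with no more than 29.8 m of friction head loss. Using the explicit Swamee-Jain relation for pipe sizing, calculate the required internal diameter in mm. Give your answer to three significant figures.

Swamee-Jain (Type III): D = 0.66·[ε^1.25·(LQ²/(gh_f))^4.75 + ν·Q^9.4·(L/(gh_f))^5.2]^0.04
LQ²/(gh_f) = 0.04625; L/(gh_f) = 2.737
Term 1 = ε^1.25·(…)^4.75 = 1.58×10^-13; Term 2 = ν·Q^9.4·(…)^5.2 = 4.37×10^-13
D = 0.66·(1.58×10^-13 + 4.37×10^-13)^0.04 = 0.2141 m = 214 mm
Check: V = 3.61 m/s, Re = 1.56×10^6, f = 0.01171, h_f = 29.1 m ≈ 29.8 m ✓

D ≈ 214 mm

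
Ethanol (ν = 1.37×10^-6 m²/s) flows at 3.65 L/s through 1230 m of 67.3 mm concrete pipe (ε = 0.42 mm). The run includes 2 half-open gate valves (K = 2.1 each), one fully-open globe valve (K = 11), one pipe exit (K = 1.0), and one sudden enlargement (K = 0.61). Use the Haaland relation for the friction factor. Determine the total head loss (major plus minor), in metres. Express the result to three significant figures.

H_L ≈ 34.3 m

V = 4Q/(πD²) = 1.026 m/s; V²/2g = 0.05366 m
Re = 5.04×10^4, ε/D = 0.00624 → f = 0.03402 (Haaland)
Major: h_f = f(L/D)·V²/2g = 0.03402·18276·0.05366 = 33.36 m
Minor: ΣK = 16.8; h_m = ΣK·V²/2g = 0.9020 m
Total H_L = 33.36 + 0.9020 = 34.26 m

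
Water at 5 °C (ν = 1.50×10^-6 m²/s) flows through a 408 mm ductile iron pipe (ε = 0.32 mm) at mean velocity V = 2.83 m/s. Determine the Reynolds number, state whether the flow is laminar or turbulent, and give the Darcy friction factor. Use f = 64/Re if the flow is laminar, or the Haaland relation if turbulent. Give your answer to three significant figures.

Re ≈ 7.70×10^5; turbulent; f ≈ 0.0190

Re = VD/ν = 2.830·0.408/1.50×10^-6 = 7.70×10^5
Re > 4000 → turbulent; ε/D = 7.84×10^-4
Haaland: f = 0.01897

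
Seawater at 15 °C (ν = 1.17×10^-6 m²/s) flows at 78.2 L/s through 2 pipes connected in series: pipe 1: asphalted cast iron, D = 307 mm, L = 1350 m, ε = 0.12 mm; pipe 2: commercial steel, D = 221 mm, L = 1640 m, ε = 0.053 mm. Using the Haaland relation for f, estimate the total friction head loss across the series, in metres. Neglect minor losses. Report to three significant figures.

H ≈ 29.5 m

Pipe 1: V = 1.056 m/s, Re = 2.77×10^5, ε/D = 3.91×10^-4, f = 0.01752, h_1 = f(L/D)V²/2g = 4.382 m
Pipe 2: V = 2.039 m/s, Re = 3.85×10^5, ε/D = 2.40×10^-4, f = 0.01599, h_2 = f(L/D)V²/2g = 25.13 m
Series → Q common, losses add: H = Σh = 29.51 m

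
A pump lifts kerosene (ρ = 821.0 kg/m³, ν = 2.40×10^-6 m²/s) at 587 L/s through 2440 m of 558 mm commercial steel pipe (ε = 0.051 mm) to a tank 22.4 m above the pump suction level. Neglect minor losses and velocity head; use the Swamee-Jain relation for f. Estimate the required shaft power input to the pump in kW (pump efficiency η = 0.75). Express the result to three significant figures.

V = 4Q/(πD²) = 2.400 m/s; Re = 5.58×10^5; ε/D = 9.14×10^-5; f = 0.01418
h_f = f(L/D)V²/2g = 18.21 m
Total head H = z + h_f = 22.4 + 18.21 = 40.61 m
P_hyd = ρgQH = 821.0·9.81·0.587·40.61 = 192.0 kW
P_shaft = P_hyd/η = 192.0/0.75 = 256.0 kW

P_shaft ≈ 256 kW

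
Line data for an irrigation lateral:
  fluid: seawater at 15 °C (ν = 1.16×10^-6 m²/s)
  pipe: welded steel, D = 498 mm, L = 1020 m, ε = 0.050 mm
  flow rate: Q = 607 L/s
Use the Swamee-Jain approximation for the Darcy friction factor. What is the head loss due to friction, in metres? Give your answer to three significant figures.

V = 4Q/(πD²) = 4·0.607/(π·0.498²) = 3.116 m/s
Re = VD/ν = 3.116·0.498/1.16×10^-6 = 1.34×10^6 → turbulent
ε/D = 0.050/498 = 1.00×10^-4
Swamee-Jain: f = 0.01321
h_f = f(L/D)V²/(2g) = 0.01321·(1020/0.498)·3.116²/(2·9.81) = 13.40 m

h_f ≈ 13.4 m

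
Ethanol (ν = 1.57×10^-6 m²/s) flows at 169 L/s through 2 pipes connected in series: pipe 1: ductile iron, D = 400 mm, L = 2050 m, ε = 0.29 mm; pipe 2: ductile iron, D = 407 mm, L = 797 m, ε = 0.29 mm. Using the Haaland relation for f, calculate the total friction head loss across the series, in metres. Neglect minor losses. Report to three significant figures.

Pipe 1: V = 1.345 m/s, Re = 3.43×10^5, ε/D = 7.25×10^-4, f = 0.01915, h_1 = f(L/D)V²/2g = 9.048 m
Pipe 2: V = 1.299 m/s, Re = 3.37×10^5, ε/D = 7.13×10^-4, f = 0.01910, h_2 = f(L/D)V²/2g = 3.218 m
Series → Q common, losses add: H = Σh = 12.27 m

H ≈ 12.3 m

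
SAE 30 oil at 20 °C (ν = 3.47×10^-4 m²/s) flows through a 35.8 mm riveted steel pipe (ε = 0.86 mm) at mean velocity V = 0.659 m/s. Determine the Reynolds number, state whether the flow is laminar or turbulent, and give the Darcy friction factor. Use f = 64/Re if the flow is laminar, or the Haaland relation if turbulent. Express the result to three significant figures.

Re ≈ 68.0; laminar; f = 64/Re ≈ 0.941

Re = VD/ν = 0.6590·0.0358/3.47×10^-4 = 68.0
Re < 2300 → laminar → f = 64/Re = 0.9413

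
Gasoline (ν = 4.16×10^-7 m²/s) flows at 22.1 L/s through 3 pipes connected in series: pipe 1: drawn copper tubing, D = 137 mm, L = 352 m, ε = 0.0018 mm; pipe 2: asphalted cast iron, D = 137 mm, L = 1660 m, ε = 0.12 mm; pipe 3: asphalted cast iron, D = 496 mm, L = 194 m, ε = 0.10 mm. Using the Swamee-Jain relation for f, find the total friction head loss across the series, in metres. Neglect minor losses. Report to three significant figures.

Pipe 1: V = 1.499 m/s, Re = 4.94×10^5, ε/D = 1.31×10^-5, f = 0.01333, h_1 = f(L/D)V²/2g = 3.923 m
Pipe 2: V = 1.499 m/s, Re = 4.94×10^5, ε/D = 8.76×10^-4, f = 0.01980, h_2 = f(L/D)V²/2g = 27.49 m
Pipe 3: V = 0.1144 m/s, Re = 1.36×10^5, ε/D = 2.02×10^-4, f = 0.01809, h_3 = f(L/D)V²/2g = 0.004719 m
Series → Q common, losses add: H = Σh = 31.42 m

H ≈ 31.4 m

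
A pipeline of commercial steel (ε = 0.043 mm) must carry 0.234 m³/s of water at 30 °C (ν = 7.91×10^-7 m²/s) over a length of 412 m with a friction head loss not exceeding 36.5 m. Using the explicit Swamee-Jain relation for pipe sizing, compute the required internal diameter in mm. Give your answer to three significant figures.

Swamee-Jain (Type III): D = 0.66·[ε^1.25·(LQ²/(gh_f))^4.75 + ν·Q^9.4·(L/(gh_f))^5.2]^0.04
LQ²/(gh_f) = 0.06300; L/(gh_f) = 1.151
Term 1 = ε^1.25·(…)^4.75 = 6.90×10^-12; Term 2 = ν·Q^9.4·(…)^5.2 = 1.93×10^-12
D = 0.66·(6.90×10^-12 + 1.93×10^-12)^0.04 = 0.2384 m = 238 mm
Check: V = 5.24 m/s, Re = 1.58×10^6, f = 0.01421, h_f = 34.4 m ≈ 36.5 m ✓

D ≈ 238 mm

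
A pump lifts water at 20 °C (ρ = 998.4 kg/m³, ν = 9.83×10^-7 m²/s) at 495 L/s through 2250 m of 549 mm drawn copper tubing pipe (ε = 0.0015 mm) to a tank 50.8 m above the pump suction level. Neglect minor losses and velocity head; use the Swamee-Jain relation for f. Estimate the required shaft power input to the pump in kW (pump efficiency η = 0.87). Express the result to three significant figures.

V = 4Q/(πD²) = 2.091 m/s; Re = 1.17×10^6; ε/D = 2.73×10^-6; f = 0.01139
h_f = f(L/D)V²/2g = 10.40 m
Total head H = z + h_f = 50.8 + 10.40 = 61.20 m
P_hyd = ρgQH = 998.4·9.81·0.495·61.20 = 296.7 kW
P_shaft = P_hyd/η = 296.7/0.87 = 341.0 kW

P_shaft ≈ 341 kW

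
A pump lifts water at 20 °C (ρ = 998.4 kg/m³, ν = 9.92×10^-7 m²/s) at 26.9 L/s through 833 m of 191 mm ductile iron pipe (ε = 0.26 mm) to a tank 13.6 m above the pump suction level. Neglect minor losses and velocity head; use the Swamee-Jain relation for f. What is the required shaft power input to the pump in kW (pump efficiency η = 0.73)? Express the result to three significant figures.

P_shaft ≈ 6.51 kW

V = 4Q/(πD²) = 0.9388 m/s; Re = 1.81×10^5; ε/D = 0.00136; f = 0.02263
h_f = f(L/D)V²/2g = 4.434 m
Total head H = z + h_f = 13.6 + 4.434 = 18.03 m
P_hyd = ρgQH = 998.4·9.81·0.0269·18.03 = 4.751 kW
P_shaft = P_hyd/η = 4.751/0.73 = 6.509 kW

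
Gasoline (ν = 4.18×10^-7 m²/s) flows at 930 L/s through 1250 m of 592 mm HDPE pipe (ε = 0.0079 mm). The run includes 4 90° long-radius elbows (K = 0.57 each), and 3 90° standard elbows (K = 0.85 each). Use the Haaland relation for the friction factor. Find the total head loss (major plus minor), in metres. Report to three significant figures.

H_L ≈ 14.8 m

V = 4Q/(πD²) = 3.379 m/s; V²/2g = 0.5818 m
Re = 4.79×10^6, ε/D = 1.33×10^-5 → f = 0.009741 (Haaland)
Major: h_f = f(L/D)·V²/2g = 0.009741·2111·0.5818 = 11.97 m
Minor: ΣK = 4.83; h_m = ΣK·V²/2g = 2.810 m
Total H_L = 11.97 + 2.810 = 14.78 m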